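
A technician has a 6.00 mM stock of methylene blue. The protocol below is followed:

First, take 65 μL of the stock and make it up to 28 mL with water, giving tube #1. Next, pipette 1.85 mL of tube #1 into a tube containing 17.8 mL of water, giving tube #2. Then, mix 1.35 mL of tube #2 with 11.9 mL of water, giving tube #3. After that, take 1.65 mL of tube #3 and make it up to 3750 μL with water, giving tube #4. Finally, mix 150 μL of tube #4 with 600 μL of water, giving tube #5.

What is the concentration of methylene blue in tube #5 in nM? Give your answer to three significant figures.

Step 1: 65 μL brought to 28 mL → factor 28000/65 = 430.77
Step 2: 1.85 mL + 17.8 mL = 19.65 mL total → factor 19.65/1.85 = 10.622
Step 3: 1.35 mL + 11.9 mL = 13.25 mL total → factor 13.25/1.35 = 9.8148
Step 4: 1.65 mL brought to 3750 μL → factor 3.75/1.65 = 2.2727
Step 5: 150 μL + 600 μL = 750 μL total → factor 750/150 = 5
Overall dilution factor = 430.77 × 10.622 × 9.8148 × 2.2727 × 5 = 5.1031 × 10^5
Final = 6.00 mM / 5.1031 × 10^5 = 1.176 × 10^-5 mM = 11.8 nM

11.8 nM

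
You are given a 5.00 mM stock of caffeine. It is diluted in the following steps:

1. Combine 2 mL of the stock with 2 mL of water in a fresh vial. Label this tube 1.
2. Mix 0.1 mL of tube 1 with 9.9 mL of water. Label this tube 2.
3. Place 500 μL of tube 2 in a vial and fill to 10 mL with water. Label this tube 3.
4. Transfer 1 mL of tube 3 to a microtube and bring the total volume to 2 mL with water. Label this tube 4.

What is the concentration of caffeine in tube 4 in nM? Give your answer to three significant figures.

625 nM

Step 1: 2 mL + 2 mL = 4 mL total → factor 4/2 = 2
Step 2: 0.1 mL + 9.9 mL = 10 mL total → factor 10/0.1 = 100
Step 3: 500 μL brought to 10 mL → factor 10000/500 = 20
Step 4: 1 mL brought to 2 mL → factor 2/1 = 2
Overall dilution factor = 2 × 100 × 20 × 2 = 8000
Final = 5.00 mM / 8000 = 0.0006250 mM = 625 nM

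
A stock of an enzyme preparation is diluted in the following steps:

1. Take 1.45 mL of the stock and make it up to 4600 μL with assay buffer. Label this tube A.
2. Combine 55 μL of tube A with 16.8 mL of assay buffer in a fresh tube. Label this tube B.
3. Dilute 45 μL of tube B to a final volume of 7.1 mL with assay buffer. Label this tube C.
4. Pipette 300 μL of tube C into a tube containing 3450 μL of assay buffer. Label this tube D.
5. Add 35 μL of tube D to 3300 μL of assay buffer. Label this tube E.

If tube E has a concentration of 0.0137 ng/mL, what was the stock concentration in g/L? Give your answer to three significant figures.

Step 1: 1.45 mL brought to 4600 μL → factor 4.6/1.45 = 3.1724
Step 2: 55 μL + 16.8 mL = 16855 μL total → factor 16855/55 = 306.45
Step 3: 45 μL brought to 7.1 mL → factor 7100/45 = 157.78
Step 4: 300 μL + 3450 μL = 3750 μL total → factor 3750/300 = 12.5
Step 5: 35 μL + 3300 μL = 3335 μL total → factor 3335/35 = 95.286
Overall dilution factor = 3.1724 × 306.45 × 157.78 × 12.5 × 95.286 = 1.827 × 10^8
Stock = 0.0137 ng/mL × 1.827 × 10^8 = 2.503 × 10^6 ng/mL = 2.50 g/L

2.50 g/L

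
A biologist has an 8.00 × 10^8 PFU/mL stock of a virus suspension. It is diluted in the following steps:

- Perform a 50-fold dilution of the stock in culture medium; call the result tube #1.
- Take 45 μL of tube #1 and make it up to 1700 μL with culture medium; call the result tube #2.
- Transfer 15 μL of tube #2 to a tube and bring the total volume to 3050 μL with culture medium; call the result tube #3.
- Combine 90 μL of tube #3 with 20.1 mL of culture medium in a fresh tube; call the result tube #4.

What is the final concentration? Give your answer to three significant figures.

9.28 PFU/mL

Step 1: 50-fold → factor 50
Step 2: 45 μL brought to 1700 μL → factor 1700/45 = 37.778
Step 3: 15 μL brought to 3050 μL → factor 3050/15 = 203.33
Step 4: 90 μL + 20.1 mL = 20190 μL total → factor 20190/90 = 224.33
Overall dilution factor = 50 × 37.778 × 203.33 × 224.33 = 8.6161 × 10^7
Final = 8.00 × 10^8 PFU/mL / 8.6161 × 10^7 = 9.28 PFU/mL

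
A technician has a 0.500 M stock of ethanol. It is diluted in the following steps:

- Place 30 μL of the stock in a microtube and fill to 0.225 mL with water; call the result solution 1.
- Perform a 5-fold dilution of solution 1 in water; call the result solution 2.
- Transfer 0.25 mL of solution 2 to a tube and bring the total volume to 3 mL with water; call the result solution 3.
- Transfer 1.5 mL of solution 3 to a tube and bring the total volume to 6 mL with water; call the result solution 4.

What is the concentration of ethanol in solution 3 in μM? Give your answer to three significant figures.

Step 1: 30 μL brought to 0.225 mL → factor 225/30 = 7.5
Step 2: 5-fold → factor 5
Step 3: 0.25 mL brought to 3 mL → factor 3/0.25 = 12
Dilution factor through solution 3 = 7.5 × 5 × 12 = 450
[solution 3] = 0.500 M / 450 = 0.001111 M = 1.11 × 10^3 μM

1.11 × 10^3 μM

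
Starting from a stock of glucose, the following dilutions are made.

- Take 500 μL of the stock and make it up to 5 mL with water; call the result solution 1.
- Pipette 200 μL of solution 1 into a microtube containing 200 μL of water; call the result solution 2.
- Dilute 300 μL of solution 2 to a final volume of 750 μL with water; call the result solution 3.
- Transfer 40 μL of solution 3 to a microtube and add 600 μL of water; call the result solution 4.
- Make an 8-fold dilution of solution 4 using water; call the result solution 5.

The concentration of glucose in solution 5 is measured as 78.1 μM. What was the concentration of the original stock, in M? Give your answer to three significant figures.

Step 1: 500 μL brought to 5 mL → factor 5000/500 = 10
Step 2: 200 μL + 200 μL = 400 μL total → factor 400/200 = 2
Step 3: 300 μL brought to 750 μL → factor 750/300 = 2.5
Step 4: 40 μL + 600 μL = 640 μL total → factor 640/40 = 16
Step 5: 8-fold → factor 8
Overall dilution factor = 10 × 2 × 2.5 × 16 × 8 = 6400
Stock = 78.1 μM × 6400 = 4.998 × 10^5 μM = 0.500 M

0.500 M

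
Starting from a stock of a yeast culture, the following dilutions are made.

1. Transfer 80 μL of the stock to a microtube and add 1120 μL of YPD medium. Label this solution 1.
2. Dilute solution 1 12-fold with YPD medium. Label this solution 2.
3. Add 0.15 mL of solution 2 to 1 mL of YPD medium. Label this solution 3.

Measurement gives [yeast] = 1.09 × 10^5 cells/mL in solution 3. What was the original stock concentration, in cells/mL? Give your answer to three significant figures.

1.50 × 10^8 cells/mL

Step 1: 80 μL + 1120 μL = 1200 μL total → factor 1200/80 = 15
Step 2: 12-fold → factor 12
Step 3: 0.15 mL + 1 mL = 1.15 mL total → factor 1.15/0.15 = 7.6667
Overall dilution factor = 15 × 12 × 7.6667 = 1380
Stock = 1.09 × 10^5 cells/mL × 1380 = 1.50 × 10^8 cells/mL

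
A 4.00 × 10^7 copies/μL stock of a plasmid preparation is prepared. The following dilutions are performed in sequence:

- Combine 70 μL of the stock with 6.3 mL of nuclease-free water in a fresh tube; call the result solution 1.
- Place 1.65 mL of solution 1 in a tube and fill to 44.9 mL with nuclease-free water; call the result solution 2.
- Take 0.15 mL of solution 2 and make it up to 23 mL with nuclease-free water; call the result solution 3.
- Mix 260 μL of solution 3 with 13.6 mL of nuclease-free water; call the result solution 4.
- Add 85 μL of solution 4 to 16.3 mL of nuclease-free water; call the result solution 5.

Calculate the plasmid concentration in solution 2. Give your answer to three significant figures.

1.62 × 10^4 copies/μL

Step 1: 70 μL + 6.3 mL = 6370 μL total → factor 6370/70 = 91
Step 2: 1.65 mL brought to 44.9 mL → factor 44.9/1.65 = 27.212
Dilution factor through solution 2 = 91 × 27.212 = 2476.3
[solution 2] = 4.00 × 10^7 copies/μL / 2476.3 = 1.62 × 10^4 copies/μL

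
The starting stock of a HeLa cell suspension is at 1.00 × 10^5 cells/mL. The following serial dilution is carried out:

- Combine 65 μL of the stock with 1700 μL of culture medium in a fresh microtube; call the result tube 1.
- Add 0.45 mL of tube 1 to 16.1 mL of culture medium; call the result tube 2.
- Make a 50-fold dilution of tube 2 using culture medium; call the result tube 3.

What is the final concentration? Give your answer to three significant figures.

2.00 cells/mL

Step 1: 65 μL + 1700 μL = 1765 μL total → factor 1765/65 = 27.154
Step 2: 0.45 mL + 16.1 mL = 16.55 mL total → factor 16.55/0.45 = 36.778
Step 3: 50-fold → factor 50
Overall dilution factor = 27.154 × 36.778 × 50 = 49933
Final = 1.00 × 10^5 cells/mL / 49933 = 2.00 cells/mL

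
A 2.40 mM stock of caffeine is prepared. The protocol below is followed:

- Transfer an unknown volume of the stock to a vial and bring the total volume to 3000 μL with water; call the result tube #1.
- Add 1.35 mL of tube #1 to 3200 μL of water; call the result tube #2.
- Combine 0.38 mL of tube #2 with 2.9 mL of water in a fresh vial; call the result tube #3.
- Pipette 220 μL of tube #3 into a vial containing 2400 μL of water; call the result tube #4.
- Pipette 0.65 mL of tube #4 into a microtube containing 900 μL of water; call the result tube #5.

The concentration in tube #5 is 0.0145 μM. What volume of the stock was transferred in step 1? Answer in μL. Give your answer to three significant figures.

15.0 μL

Step 1: v brought to 3000 μL → factor = 3000 μL/v
Step 2: 1.35 mL + 3200 μL = 4.55 mL total → factor 4.55/1.35 = 3.3704
Step 3: 0.38 mL + 2.9 mL = 3.28 mL total → factor 3.28/0.38 = 8.6316
Step 4: 220 μL + 2400 μL = 2620 μL total → factor 2620/220 = 11.909
Step 5: 0.65 mL + 900 μL = 1.55 mL total → factor 1.55/0.65 = 2.3846
Product of known-step factors = 826.16
Overall factor = 2.40 mM / (0.0145 μM) = 1.6552 × 10^5
Step-1 factor = 1.6552 × 10^5 / 826.16 = 200.34
v = 3000 μL / 200.34 = 15.0 μL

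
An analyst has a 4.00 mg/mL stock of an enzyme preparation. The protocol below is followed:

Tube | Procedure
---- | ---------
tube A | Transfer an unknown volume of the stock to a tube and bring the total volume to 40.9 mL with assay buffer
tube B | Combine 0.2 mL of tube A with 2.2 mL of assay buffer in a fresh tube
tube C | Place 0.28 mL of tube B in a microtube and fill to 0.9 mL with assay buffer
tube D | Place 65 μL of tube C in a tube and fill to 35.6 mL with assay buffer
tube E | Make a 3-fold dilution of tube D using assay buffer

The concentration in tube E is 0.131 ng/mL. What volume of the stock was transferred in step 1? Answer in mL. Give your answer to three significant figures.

Step 1: v brought to 40.9 mL → factor = 40.9 mL/v
Step 2: 0.2 mL + 2.2 mL = 2.4 mL total → factor 2.4/0.2 = 12
Step 3: 0.28 mL brought to 0.9 mL → factor 0.9/0.28 = 3.2143
Step 4: 65 μL brought to 35.6 mL → factor 35600/65 = 547.69
Step 5: 3-fold → factor 3
Product of known-step factors = 63376
Overall factor = 4.00 mg/mL / (0.131 ng/mL) = 3.0534 × 10^7
Step-1 factor = 3.0534 × 10^7 / 63376 = 481.8
v = 40.9 mL / 481.8 = 0.0849 mL

0.0849 mL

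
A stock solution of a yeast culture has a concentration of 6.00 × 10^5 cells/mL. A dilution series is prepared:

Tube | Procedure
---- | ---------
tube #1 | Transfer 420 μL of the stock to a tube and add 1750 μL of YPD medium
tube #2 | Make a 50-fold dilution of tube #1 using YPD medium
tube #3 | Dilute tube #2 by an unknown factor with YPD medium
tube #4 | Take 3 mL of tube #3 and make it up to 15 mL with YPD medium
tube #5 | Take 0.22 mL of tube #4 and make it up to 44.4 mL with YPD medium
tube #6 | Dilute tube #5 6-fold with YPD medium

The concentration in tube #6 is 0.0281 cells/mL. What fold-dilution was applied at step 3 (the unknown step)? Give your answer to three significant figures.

13.7-fold

Step 1: 420 μL + 1750 μL = 2170 μL total → factor 2170/420 = 5.1667
Step 2: 50-fold → factor 50
Step 3: unknown factor x
Step 4: 3 mL brought to 15 mL → factor 15/3 = 5
Step 5: 0.22 mL brought to 44.4 mL → factor 44.4/0.22 = 201.82
Step 6: 6-fold → factor 6
Product of known-step factors = 1.5641 × 10^6
Overall factor = 6.00 × 10^5 cells/mL / (0.0281 cells/mL) = 2.1352 × 10^7
x = 2.1352 × 10^7 / 1.5641 × 10^6 = 13.7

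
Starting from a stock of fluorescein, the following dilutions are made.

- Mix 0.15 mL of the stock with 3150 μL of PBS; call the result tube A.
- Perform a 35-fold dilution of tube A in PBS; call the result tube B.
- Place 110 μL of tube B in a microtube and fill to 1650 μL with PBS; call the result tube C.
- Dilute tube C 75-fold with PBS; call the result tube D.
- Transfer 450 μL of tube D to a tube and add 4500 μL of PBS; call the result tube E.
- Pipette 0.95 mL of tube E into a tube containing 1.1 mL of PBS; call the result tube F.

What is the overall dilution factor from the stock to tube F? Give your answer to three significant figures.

Step 1: 0.15 mL + 3150 μL = 3.3 mL total → factor 3.3/0.15 = 22
Step 2: 35-fold → factor 35
Step 3: 110 μL brought to 1650 μL → factor 1650/110 = 15
Step 4: 75-fold → factor 75
Step 5: 450 μL + 4500 μL = 4950 μL total → factor 4950/450 = 11
Step 6: 0.95 mL + 1.1 mL = 2.05 mL total → factor 2.05/0.95 = 2.1579
Overall dilution factor = 22 × 35 × 15 × 75 × 11 × 2.1579 = 2.0562 × 10^7

2.06 × 10^7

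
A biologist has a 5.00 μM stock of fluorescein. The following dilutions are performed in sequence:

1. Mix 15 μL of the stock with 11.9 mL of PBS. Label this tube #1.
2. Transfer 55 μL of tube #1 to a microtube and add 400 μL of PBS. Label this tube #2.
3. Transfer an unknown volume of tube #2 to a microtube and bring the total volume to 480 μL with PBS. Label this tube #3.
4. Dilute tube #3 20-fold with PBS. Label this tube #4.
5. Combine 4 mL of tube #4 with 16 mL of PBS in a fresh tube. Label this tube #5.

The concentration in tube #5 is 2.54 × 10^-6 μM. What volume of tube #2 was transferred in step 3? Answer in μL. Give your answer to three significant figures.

160 μL

Step 1: 15 μL + 11.9 mL = 11915 μL total → factor 11915/15 = 794.33
Step 2: 55 μL + 400 μL = 455 μL total → factor 455/55 = 8.2727
Step 3: v brought to 480 μL → factor = 480 μL/v
Step 4: 20-fold → factor 20
Step 5: 4 mL + 16 mL = 20 mL total → factor 20/4 = 5
Product of known-step factors = 6.5713 × 10^5
Overall factor = 5.00 μM / (2.54 × 10^-6 μM) = 1.9685 × 10^6
Step-3 factor = 1.9685 × 10^6 / 6.5713 × 10^5 = 2.9956
v = 480 μL / 2.9956 = 160 μL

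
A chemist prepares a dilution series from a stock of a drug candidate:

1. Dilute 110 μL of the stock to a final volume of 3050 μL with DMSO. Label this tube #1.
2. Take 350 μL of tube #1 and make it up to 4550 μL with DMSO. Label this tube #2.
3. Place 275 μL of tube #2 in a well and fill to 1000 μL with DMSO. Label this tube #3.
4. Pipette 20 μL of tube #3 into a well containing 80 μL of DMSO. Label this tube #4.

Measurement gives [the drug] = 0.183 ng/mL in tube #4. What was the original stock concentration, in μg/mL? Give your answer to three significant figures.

1.20 μg/mL

Step 1: 110 μL brought to 3050 μL → factor 3050/110 = 27.727
Step 2: 350 μL brought to 4550 μL → factor 4550/350 = 13
Step 3: 275 μL brought to 1000 μL → factor 1000/275 = 3.6364
Step 4: 20 μL + 80 μL = 100 μL total → factor 100/20 = 5
Overall dilution factor = 27.727 × 13 × 3.6364 × 5 = 6553.7
Stock = 0.183 ng/mL × 6553.7 = 1199 ng/mL = 1.20 μg/mL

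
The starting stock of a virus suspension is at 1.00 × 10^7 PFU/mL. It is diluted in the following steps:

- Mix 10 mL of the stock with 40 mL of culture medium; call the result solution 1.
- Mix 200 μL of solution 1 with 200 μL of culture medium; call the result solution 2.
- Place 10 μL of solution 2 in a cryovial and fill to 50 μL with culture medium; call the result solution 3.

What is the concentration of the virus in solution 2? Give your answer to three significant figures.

Step 1: 10 mL + 40 mL = 50 mL total → factor 50/10 = 5
Step 2: 200 μL + 200 μL = 400 μL total → factor 400/200 = 2
Dilution factor through solution 2 = 5 × 2 = 10
[solution 2] = 1.00 × 10^7 PFU/mL / 10 = 1.00 × 10^6 PFU/mL

1.00 × 10^6 PFU/mL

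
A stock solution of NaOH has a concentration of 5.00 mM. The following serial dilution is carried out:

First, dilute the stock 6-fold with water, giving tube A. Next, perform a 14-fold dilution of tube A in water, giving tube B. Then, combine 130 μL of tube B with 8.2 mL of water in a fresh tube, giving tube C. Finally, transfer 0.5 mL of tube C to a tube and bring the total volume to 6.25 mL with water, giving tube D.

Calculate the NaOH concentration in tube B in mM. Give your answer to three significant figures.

0.0595 mM

Step 1: 6-fold → factor 6
Step 2: 14-fold → factor 14
Dilution factor through tube B = 6 × 14 = 84
[tube B] = 5.00 mM / 84 = 0.0595 mM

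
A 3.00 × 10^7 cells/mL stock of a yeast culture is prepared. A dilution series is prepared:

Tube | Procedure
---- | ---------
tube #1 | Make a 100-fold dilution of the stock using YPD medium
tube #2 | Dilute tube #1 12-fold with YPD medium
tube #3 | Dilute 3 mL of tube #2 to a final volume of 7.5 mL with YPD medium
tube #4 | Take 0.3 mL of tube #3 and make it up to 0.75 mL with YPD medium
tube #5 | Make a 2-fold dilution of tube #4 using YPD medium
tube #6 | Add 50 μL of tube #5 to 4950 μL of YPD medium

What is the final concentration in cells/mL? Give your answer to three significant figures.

20.0 cells/mL

Step 1: 100-fold → factor 100
Step 2: 12-fold → factor 12
Step 3: 3 mL brought to 7.5 mL → factor 7.5/3 = 2.5
Step 4: 0.3 mL brought to 0.75 mL → factor 0.75/0.3 = 2.5
Step 5: 2-fold → factor 2
Step 6: 50 μL + 4950 μL = 5000 μL total → factor 5000/50 = 100
Overall dilution factor = 100 × 12 × 2.5 × 2.5 × 2 × 100 = 1.5 × 10^6
Final = 3.00 × 10^7 cells/mL / 1.5 × 10^6 = 20.0 cells/mL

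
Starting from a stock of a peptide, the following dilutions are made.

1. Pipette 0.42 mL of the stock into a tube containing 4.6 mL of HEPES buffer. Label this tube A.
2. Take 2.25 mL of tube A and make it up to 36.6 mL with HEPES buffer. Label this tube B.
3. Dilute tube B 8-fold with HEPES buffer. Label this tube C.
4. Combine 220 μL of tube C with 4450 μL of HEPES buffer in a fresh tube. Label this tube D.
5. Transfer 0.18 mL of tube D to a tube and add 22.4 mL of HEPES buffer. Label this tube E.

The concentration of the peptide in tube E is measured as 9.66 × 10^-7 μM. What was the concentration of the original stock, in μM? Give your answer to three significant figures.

Step 1: 0.42 mL + 4.6 mL = 5.02 mL total → factor 5.02/0.42 = 11.952
Step 2: 2.25 mL brought to 36.6 mL → factor 36.6/2.25 = 16.267
Step 3: 8-fold → factor 8
Step 4: 220 μL + 4450 μL = 4670 μL total → factor 4670/220 = 21.227
Step 5: 0.18 mL + 22.4 mL = 22.58 mL total → factor 22.58/0.18 = 125.44
Overall dilution factor = 11.952 × 16.267 × 8 × 21.227 × 125.44 = 4.1418 × 10^6
Stock = 9.66 × 10^-7 μM × 4.1418 × 10^6 = 4.00 μM

4.00 μM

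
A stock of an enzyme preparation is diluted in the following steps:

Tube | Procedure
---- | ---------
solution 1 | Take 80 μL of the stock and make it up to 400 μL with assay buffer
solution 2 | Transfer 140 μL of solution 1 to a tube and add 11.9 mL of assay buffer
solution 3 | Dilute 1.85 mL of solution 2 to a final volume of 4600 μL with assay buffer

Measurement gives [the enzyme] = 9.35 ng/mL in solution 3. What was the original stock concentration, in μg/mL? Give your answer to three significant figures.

10.0 μg/mL

Step 1: 80 μL brought to 400 μL → factor 400/80 = 5
Step 2: 140 μL + 11.9 mL = 12040 μL total → factor 12040/140 = 86
Step 3: 1.85 mL brought to 4600 μL → factor 4.6/1.85 = 2.4865
Overall dilution factor = 5 × 86 × 2.4865 = 1069.2
Stock = 9.35 ng/mL × 1069.2 = 9997 ng/mL = 10.0 μg/mL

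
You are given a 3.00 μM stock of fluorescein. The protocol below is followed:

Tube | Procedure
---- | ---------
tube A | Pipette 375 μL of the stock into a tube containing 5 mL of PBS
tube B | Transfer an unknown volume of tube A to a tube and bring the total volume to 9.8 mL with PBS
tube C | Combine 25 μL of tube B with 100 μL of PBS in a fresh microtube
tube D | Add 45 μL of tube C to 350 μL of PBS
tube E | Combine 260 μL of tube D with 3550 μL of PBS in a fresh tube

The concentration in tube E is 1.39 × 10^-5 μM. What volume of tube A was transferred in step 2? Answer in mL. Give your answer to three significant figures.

Step 1: 375 μL + 5 mL = 5375 μL total → factor 5375/375 = 14.333
Step 2: v brought to 9.8 mL → factor = 9.8 mL/v
Step 3: 25 μL + 100 μL = 125 μL total → factor 125/25 = 5
Step 4: 45 μL + 350 μL = 395 μL total → factor 395/45 = 8.7778
Step 5: 260 μL + 3550 μL = 3810 μL total → factor 3810/260 = 14.654
Product of known-step factors = 9218.4
Overall factor = 3.00 μM / (1.39 × 10^-5 μM) = 2.1583 × 10^5
Step-2 factor = 2.1583 × 10^5 / 9218.4 = 23.413
v = 9.8 mL / 23.413 = 0.419 mL

0.419 mL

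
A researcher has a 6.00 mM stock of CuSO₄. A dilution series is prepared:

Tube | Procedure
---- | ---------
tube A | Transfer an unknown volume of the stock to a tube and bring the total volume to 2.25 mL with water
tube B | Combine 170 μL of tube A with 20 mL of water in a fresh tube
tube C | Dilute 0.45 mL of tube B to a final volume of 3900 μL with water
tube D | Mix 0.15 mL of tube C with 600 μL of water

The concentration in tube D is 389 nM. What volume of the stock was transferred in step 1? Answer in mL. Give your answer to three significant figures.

Step 1: v brought to 2.25 mL → factor = 2.25 mL/v
Step 2: 170 μL + 20 mL = 20170 μL total → factor 20170/170 = 118.65
Step 3: 0.45 mL brought to 3900 μL → factor 3.9/0.45 = 8.6667
Step 4: 0.15 mL + 600 μL = 0.75 mL total → factor 0.75/0.15 = 5
Product of known-step factors = 5141.4
Overall factor = 6.00 mM / (389 nM) = 15424
Step-1 factor = 15424 / 5141.4 = 3
v = 2.25 mL / 3 = 0.750 mL

0.750 mL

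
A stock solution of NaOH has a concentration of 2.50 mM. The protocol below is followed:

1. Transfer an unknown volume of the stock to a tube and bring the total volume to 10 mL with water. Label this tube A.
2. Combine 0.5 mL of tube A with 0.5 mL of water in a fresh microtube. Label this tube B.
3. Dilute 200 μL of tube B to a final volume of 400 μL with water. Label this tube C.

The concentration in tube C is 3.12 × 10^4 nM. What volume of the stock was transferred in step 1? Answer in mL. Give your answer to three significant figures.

Step 1: v brought to 10 mL → factor = 10 mL/v
Step 2: 0.5 mL + 0.5 mL = 1 mL total → factor 1/0.5 = 2
Step 3: 200 μL brought to 400 μL → factor 400/200 = 2
Product of known-step factors = 4
Overall factor = 2.50 mM / (3.12 × 10^4 nM) = 80.128
Step-1 factor = 80.128 / 4 = 20.032
v = 10 mL / 20.032 = 0.499 mL

0.499 mL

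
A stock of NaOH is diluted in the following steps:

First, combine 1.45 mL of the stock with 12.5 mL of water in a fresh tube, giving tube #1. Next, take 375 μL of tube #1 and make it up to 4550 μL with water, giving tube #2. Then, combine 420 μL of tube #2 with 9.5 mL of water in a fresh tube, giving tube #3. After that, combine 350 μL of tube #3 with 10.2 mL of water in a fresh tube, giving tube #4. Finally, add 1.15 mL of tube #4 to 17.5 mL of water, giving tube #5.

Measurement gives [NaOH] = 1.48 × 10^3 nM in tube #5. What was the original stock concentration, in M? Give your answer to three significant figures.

1.99 M

Step 1: 1.45 mL + 12.5 mL = 13.95 mL total → factor 13.95/1.45 = 9.6207
Step 2: 375 μL brought to 4550 μL → factor 4550/375 = 12.133
Step 3: 420 μL + 9.5 mL = 9920 μL total → factor 9920/420 = 23.619
Step 4: 350 μL + 10.2 mL = 10550 μL total → factor 10550/350 = 30.143
Step 5: 1.15 mL + 17.5 mL = 18.65 mL total → factor 18.65/1.15 = 16.217
Overall dilution factor = 9.6207 × 12.133 × 23.619 × 30.143 × 16.217 = 1.3478 × 10^6
Stock = 1.48 × 10^3 nM × 1.3478 × 10^6 = 1.995 × 10^9 nM = 1.99 M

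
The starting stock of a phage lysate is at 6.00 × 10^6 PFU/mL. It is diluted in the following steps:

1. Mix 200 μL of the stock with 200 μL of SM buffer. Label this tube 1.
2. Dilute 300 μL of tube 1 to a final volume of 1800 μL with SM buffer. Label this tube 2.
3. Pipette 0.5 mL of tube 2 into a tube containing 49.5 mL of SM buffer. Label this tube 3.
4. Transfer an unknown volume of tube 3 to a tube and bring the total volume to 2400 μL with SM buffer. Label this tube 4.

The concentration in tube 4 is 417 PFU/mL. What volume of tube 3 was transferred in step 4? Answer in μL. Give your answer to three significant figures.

200 μL

Step 1: 200 μL + 200 μL = 400 μL total → factor 400/200 = 2
Step 2: 300 μL brought to 1800 μL → factor 1800/300 = 6
Step 3: 0.5 mL + 49.5 mL = 50 mL total → factor 50/0.5 = 100
Step 4: v brought to 2400 μL → factor = 2400 μL/v
Product of known-step factors = 1200
Overall factor = 6.00 × 10^6 PFU/mL / (417 PFU/mL) = 14388
Step-4 factor = 14388 / 1200 = 11.99
v = 2400 μL / 11.99 = 200 μL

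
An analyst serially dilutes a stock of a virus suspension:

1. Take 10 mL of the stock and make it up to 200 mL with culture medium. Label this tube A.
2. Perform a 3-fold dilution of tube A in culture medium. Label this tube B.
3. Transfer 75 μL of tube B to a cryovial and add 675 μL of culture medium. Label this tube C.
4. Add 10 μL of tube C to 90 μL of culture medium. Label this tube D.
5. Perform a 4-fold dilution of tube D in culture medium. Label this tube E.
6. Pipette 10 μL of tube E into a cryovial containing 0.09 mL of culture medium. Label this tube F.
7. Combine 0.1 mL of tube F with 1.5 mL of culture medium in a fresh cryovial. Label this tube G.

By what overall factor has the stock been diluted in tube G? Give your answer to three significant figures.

3.84 × 10^6

Step 1: 10 mL brought to 200 mL → factor 200/10 = 20
Step 2: 3-fold → factor 3
Step 3: 75 μL + 675 μL = 750 μL total → factor 750/75 = 10
Step 4: 10 μL + 90 μL = 100 μL total → factor 100/10 = 10
Step 5: 4-fold → factor 4
Step 6: 10 μL + 0.09 mL = 100 μL total → factor 100/10 = 10
Step 7: 0.1 mL + 1.5 mL = 1.6 mL total → factor 1.6/0.1 = 16
Overall dilution factor = 20 × 3 × 10 × 10 × 4 × 10 × 16 = 3.84 × 10^6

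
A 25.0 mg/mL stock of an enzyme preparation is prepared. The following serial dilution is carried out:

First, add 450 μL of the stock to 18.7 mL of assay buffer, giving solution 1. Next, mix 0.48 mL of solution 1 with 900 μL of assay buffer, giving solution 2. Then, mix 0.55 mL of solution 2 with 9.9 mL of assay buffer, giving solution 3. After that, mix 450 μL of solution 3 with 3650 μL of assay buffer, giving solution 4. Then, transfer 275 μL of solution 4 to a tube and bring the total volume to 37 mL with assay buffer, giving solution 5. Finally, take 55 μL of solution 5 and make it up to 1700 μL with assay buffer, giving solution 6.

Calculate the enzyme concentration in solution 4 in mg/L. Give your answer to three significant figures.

1.18 mg/L

Step 1: 450 μL + 18.7 mL = 19150 μL total → factor 19150/450 = 42.556
Step 2: 0.48 mL + 900 μL = 1.38 mL total → factor 1.38/0.48 = 2.875
Step 3: 0.55 mL + 9.9 mL = 10.45 mL total → factor 10.45/0.55 = 19
Step 4: 450 μL + 3650 μL = 4100 μL total → factor 4100/450 = 9.1111
Dilution factor through solution 4 = 42.556 × 2.875 × 19 × 9.1111 = 21180
[solution 4] = 25.0 mg/mL / 21180 = 0.001180 mg/mL = 1.18 mg/L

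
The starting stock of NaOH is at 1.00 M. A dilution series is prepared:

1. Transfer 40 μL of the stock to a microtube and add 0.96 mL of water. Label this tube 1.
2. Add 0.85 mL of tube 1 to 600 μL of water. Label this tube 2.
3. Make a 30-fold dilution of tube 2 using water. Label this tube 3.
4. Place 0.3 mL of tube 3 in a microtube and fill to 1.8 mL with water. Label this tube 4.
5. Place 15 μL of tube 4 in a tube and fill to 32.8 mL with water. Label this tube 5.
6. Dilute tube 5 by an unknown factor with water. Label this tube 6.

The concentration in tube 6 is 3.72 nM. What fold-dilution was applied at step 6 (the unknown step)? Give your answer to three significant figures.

Step 1: 40 μL + 0.96 mL = 1000 μL total → factor 1000/40 = 25
Step 2: 0.85 mL + 600 μL = 1.45 mL total → factor 1.45/0.85 = 1.7059
Step 3: 30-fold → factor 30
Step 4: 0.3 mL brought to 1.8 mL → factor 1.8/0.3 = 6
Step 5: 15 μL brought to 32.8 mL → factor 32800/15 = 2186.7
Step 6: unknown factor x
Product of known-step factors = 1.6786 × 10^7
Overall factor = 1.00 M / (3.72 nM) = 2.6882 × 10^8
x = 2.6882 × 10^8 / 1.6786 × 10^7 = 16.0

16.0-fold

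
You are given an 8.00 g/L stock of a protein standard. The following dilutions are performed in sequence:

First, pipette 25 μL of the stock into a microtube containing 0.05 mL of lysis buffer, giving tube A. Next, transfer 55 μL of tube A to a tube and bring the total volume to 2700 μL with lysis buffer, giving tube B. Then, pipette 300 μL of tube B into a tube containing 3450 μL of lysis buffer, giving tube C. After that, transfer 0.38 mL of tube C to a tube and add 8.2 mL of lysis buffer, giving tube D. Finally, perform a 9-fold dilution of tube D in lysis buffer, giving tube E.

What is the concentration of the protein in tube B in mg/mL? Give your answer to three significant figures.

Step 1: 25 μL + 0.05 mL = 75 μL total → factor 75/25 = 3
Step 2: 55 μL brought to 2700 μL → factor 2700/55 = 49.091
Dilution factor through tube B = 3 × 49.091 = 147.27
[tube B] = 8.00 g/L / 147.27 = 0.05432 g/L = 0.0543 mg/mL

0.0543 mg/mL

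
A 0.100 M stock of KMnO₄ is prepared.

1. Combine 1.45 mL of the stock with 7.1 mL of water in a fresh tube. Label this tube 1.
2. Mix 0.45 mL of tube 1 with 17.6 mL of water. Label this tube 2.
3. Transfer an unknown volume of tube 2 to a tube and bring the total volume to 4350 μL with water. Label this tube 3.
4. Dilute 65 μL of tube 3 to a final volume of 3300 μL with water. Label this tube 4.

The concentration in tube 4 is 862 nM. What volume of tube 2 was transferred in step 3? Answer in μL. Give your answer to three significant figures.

450 μL

Step 1: 1.45 mL + 7.1 mL = 8.55 mL total → factor 8.55/1.45 = 5.8966
Step 2: 0.45 mL + 17.6 mL = 18.05 mL total → factor 18.05/0.45 = 40.111
Step 3: v brought to 4350 μL → factor = 4350 μL/v
Step 4: 65 μL brought to 3300 μL → factor 3300/65 = 50.769
Product of known-step factors = 12008
Overall factor = 0.100 M / (862 nM) = 1.1601 × 10^5
Step-3 factor = 1.1601 × 10^5 / 12008 = 9.6612
v = 4350 μL / 9.6612 = 450 μL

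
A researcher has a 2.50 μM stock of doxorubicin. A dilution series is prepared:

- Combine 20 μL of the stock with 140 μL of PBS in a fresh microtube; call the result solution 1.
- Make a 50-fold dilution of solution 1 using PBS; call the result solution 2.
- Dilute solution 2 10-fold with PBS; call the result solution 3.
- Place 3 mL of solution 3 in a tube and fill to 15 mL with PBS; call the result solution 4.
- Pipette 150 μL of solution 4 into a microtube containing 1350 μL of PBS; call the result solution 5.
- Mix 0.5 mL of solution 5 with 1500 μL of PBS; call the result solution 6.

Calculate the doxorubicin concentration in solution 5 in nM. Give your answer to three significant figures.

0.0125 nM

Step 1: 20 μL + 140 μL = 160 μL total → factor 160/20 = 8
Step 2: 50-fold → factor 50
Step 3: 10-fold → factor 10
Step 4: 3 mL brought to 15 mL → factor 15/3 = 5
Step 5: 150 μL + 1350 μL = 1500 μL total → factor 1500/150 = 10
Dilution factor through solution 5 = 8 × 50 × 10 × 5 × 10 = 2 × 10^5
[solution 5] = 2.50 μM / 2 × 10^5 = 1.250 × 10^-5 μM = 0.0125 nM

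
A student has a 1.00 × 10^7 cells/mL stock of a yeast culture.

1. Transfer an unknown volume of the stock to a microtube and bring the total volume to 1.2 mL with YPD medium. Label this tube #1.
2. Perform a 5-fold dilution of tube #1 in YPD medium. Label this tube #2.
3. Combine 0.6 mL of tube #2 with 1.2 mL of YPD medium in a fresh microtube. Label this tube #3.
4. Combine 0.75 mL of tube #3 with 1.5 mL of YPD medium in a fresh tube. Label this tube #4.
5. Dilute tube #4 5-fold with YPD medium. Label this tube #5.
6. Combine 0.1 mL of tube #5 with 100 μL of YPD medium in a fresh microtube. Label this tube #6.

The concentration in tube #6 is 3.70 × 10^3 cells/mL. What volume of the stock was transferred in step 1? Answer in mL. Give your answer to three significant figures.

Step 1: v brought to 1.2 mL → factor = 1.2 mL/v
Step 2: 5-fold → factor 5
Step 3: 0.6 mL + 1.2 mL = 1.8 mL total → factor 1.8/0.6 = 3
Step 4: 0.75 mL + 1.5 mL = 2.25 mL total → factor 2.25/0.75 = 3
Step 5: 5-fold → factor 5
Step 6: 0.1 mL + 100 μL = 0.2 mL total → factor 0.2/0.1 = 2
Product of known-step factors = 450
Overall factor = 1.00 × 10^7 cells/mL / (3.70 × 10^3 cells/mL) = 2702.7
Step-1 factor = 2702.7 / 450 = 6.006
v = 1.2 mL / 6.006 = 0.200 mL

0.200 mL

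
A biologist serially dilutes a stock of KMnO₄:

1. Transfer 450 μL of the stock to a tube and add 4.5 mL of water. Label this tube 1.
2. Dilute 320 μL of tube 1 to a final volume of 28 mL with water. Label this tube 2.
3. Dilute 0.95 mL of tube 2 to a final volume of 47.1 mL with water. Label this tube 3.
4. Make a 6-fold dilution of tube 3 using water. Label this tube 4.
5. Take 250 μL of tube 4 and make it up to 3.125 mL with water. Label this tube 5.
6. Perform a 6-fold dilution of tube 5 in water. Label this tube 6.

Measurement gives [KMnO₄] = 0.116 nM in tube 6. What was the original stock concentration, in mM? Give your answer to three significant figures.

Step 1: 450 μL + 4.5 mL = 4950 μL total → factor 4950/450 = 11
Step 2: 320 μL brought to 28 mL → factor 28000/320 = 87.5
Step 3: 0.95 mL brought to 47.1 mL → factor 47.1/0.95 = 49.579
Step 4: 6-fold → factor 6
Step 5: 250 μL brought to 3.125 mL → factor 3125/250 = 12.5
Step 6: 6-fold → factor 6
Overall dilution factor = 11 × 87.5 × 49.579 × 6 × 12.5 × 6 = 2.1474 × 10^7
Stock = 0.116 nM × 2.1474 × 10^7 = 2.491 × 10^6 nM = 2.49 mM

2.49 mM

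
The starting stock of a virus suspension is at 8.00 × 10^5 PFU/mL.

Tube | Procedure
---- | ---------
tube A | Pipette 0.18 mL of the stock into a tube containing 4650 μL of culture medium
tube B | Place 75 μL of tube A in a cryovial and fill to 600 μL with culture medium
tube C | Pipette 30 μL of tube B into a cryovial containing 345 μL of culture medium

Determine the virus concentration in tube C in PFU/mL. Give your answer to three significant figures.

298 PFU/mL

Step 1: 0.18 mL + 4650 μL = 4.83 mL total → factor 4.83/0.18 = 26.833
Step 2: 75 μL brought to 600 μL → factor 600/75 = 8
Step 3: 30 μL + 345 μL = 375 μL total → factor 375/30 = 12.5
Overall dilution factor = 26.833 × 8 × 12.5 = 2683.3
Final = 8.00 × 10^5 PFU/mL / 2683.3 = 298 PFU/mL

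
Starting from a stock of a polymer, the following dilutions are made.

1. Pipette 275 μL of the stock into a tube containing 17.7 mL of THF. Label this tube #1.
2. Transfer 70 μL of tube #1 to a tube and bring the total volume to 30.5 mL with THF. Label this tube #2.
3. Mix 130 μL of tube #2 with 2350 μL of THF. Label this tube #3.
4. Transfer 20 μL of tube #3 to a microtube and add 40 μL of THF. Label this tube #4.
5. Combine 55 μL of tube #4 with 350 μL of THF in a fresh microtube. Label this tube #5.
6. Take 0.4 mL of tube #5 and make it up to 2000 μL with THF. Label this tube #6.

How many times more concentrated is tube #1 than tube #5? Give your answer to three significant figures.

Step 1: 275 μL + 17.7 mL = 17975 μL total → factor 17975/275 = 65.364
Step 2: 70 μL brought to 30.5 mL → factor 30500/70 = 435.71
Step 3: 130 μL + 2350 μL = 2480 μL total → factor 2480/130 = 19.077
Step 4: 20 μL + 40 μL = 60 μL total → factor 60/20 = 3
Step 5: 55 μL + 350 μL = 405 μL total → factor 405/55 = 7.3636
Dilution factor to tube #1 = 65.364; to tube #5 = 1.2002 × 10^7
[tube #1]/[tube #5] = (factor to tube #5)/(factor to tube #1) = 1.2002 × 10^7/65.364 = 1.84 × 10^5

1.84 × 10^5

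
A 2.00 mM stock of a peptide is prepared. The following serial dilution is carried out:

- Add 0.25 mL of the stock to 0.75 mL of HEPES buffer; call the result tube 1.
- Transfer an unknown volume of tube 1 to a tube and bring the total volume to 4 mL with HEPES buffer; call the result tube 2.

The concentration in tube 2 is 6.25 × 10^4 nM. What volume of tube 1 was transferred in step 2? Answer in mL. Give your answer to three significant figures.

0.500 mL

Step 1: 0.25 mL + 0.75 mL = 1 mL total → factor 1/0.25 = 4
Step 2: v brought to 4 mL → factor = 4 mL/v
Product of known-step factors = 4
Overall factor = 2.00 mM / (6.25 × 10^4 nM) = 32
Step-2 factor = 32 / 4 = 8
v = 4 mL / 8 = 0.500 mL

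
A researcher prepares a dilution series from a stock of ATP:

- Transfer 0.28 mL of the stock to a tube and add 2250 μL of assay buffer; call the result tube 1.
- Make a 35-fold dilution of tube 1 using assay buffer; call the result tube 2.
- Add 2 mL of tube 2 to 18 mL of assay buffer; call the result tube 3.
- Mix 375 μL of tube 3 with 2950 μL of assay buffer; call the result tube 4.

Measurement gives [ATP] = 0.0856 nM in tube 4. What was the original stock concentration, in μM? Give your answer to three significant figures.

Step 1: 0.28 mL + 2250 μL = 2.53 mL total → factor 2.53/0.28 = 9.0357
Step 2: 35-fold → factor 35
Step 3: 2 mL + 18 mL = 20 mL total → factor 20/2 = 10
Step 4: 375 μL + 2950 μL = 3325 μL total → factor 3325/375 = 8.8667
Overall dilution factor = 9.0357 × 35 × 10 × 8.8667 = 28041
Stock = 0.0856 nM × 28041 = 2400 nM = 2.40 μM

2.40 μM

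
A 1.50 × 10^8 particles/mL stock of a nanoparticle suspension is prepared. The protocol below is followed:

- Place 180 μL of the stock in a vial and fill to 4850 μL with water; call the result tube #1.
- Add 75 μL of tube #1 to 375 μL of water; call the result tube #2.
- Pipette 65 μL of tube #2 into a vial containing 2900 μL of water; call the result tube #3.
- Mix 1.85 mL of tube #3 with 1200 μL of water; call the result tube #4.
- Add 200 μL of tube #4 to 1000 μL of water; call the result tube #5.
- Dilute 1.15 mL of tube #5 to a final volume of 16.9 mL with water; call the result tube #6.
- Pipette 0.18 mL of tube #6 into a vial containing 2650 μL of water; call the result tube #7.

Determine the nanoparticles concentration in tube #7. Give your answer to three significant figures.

Step 1: 180 μL brought to 4850 μL → factor 4850/180 = 26.944
Step 2: 75 μL + 375 μL = 450 μL total → factor 450/75 = 6
Step 3: 65 μL + 2900 μL = 2965 μL total → factor 2965/65 = 45.615
Step 4: 1.85 mL + 1200 μL = 3.05 mL total → factor 3.05/1.85 = 1.6486
Step 5: 200 μL + 1000 μL = 1200 μL total → factor 1200/200 = 6
Step 6: 1.15 mL brought to 16.9 mL → factor 16.9/1.15 = 14.696
Step 7: 0.18 mL + 2650 μL = 2.83 mL total → factor 2.83/0.18 = 15.722
Overall dilution factor = 26.944 × 6 × 45.615 × 1.6486 × 6 × 14.696 × 15.722 = 1.6854 × 10^7
Final = 1.50 × 10^8 particles/mL / 1.6854 × 10^7 = 8.90 particles/mL

8.90 particles/mL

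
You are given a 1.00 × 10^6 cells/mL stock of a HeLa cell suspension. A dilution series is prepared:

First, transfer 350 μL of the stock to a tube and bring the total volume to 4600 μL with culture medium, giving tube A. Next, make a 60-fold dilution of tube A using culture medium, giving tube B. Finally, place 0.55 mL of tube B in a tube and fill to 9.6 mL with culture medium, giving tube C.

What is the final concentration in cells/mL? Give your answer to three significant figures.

Step 1: 350 μL brought to 4600 μL → factor 4600/350 = 13.143
Step 2: 60-fold → factor 60
Step 3: 0.55 mL brought to 9.6 mL → factor 9.6/0.55 = 17.455
Overall dilution factor = 13.143 × 60 × 17.455 = 13764
Final = 1.00 × 10^6 cells/mL / 13764 = 72.7 cells/mL

72.7 cells/mL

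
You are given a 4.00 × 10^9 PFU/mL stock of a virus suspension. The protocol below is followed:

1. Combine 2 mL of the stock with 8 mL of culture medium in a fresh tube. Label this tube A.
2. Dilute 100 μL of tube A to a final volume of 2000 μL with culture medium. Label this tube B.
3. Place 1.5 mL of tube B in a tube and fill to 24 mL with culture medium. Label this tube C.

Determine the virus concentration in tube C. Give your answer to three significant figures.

Step 1: 2 mL + 8 mL = 10 mL total → factor 10/2 = 5
Step 2: 100 μL brought to 2000 μL → factor 2000/100 = 20
Step 3: 1.5 mL brought to 24 mL → factor 24/1.5 = 16
Overall dilution factor = 5 × 20 × 16 = 1600
Final = 4.00 × 10^9 PFU/mL / 1600 = 2.50 × 10^6 PFU/mL

2.50 × 10^6 PFU/mL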